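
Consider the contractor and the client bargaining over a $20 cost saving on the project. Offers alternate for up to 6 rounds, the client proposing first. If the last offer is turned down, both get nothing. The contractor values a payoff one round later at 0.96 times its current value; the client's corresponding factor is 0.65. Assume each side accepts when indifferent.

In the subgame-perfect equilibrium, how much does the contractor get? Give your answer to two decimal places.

Round 6 (the contractor proposes): the client will accept anything ≥ 0, so the contractor offers 0 and keeps 20.
Round 5 (the client proposes): the contractor can get 20 next round, worth 0.96 × 20 = 19.2 now, so the client offers 19.2, keeping 0.8.
Round 4 (the contractor proposes): the client can get 0.8 next round, worth 0.65 × 0.8 = 0.52 now; the contractor offers that and keeps 19.48.
Round 3 (the client proposes): the contractor can get 19.48 next round, worth 0.96 × 19.48 = 18.7008 now. The client offers 18.7008 and keeps 20 − 18.7008 = 1.2992.
Round 2 (the contractor proposes): the client can get 1.2992 next round, worth 0.65 × 1.2992 = 0.84448 now, so the contractor offers 0.84448, keeping 19.15552.
Round 1 (the client proposes): the contractor can get 19.15552 next round, worth 0.96 × 19.15552 = 18.3892992 now; the client offers that and keeps 1.6107008.

18.39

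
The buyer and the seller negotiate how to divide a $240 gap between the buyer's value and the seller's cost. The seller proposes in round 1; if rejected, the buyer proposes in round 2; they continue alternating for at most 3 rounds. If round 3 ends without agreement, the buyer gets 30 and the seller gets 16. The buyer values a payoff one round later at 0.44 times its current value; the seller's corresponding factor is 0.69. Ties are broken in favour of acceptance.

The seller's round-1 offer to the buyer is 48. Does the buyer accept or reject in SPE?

Work out the buyer's continuation value if the offer is rejected.
Round 3 (the seller proposes): the buyer gets 30 if talks fail, so the seller offers 30 and keeps 210.
Round 2 (the buyer proposes): the seller can get 210 next round, worth 0.69 × 210 = 144.9 now; the buyer offers that and keeps 95.1.
So by rejecting in round 1, the buyer gets 95.1 next round, worth 0.44 × 95.1 = 41.844 now.
Offer 48 ≥ 41.844, so the buyer accepts.

Accept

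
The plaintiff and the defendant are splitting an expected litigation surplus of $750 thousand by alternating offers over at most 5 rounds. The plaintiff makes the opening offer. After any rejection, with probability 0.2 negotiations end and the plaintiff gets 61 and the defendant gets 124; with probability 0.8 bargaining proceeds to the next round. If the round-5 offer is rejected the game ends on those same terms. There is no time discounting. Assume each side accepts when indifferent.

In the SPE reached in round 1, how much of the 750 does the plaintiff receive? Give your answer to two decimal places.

By backward induction:
Round 5 (the plaintiff proposes): the defendant gets 124 if talks fail, so the plaintiff offers 124 and keeps 626.
Round 4 (the defendant proposes): rejecting gives the plaintiff an expected 0.8 × 626 + 0.2 × 61 = 513. The defendant offers 513 and keeps 750 − 513 = 237.
Round 3 (the plaintiff proposes): rejecting gives the defendant an expected 0.8 × 237 + 0.2 × 124 = 214.4; the plaintiff offers that and keeps 535.6.
Round 2 (the defendant proposes): rejecting gives the plaintiff an expected 0.8 × 535.6 + 0.2 × 61 = 440.68, so the defendant offers 440.68, keeping 309.32.
Round 1 (the plaintiff proposes): rejecting gives the defendant an expected 0.8 × 309.32 + 0.2 × 124 = 272.256; the plaintiff offers that and keeps 477.744.

477.74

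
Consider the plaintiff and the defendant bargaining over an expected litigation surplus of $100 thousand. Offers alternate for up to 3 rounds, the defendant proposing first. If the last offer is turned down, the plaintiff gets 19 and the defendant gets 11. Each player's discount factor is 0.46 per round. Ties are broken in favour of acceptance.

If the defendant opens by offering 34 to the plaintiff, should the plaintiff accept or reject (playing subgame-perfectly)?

Round 3 (the defendant proposes): the plaintiff gets 19 if talks fail, so the defendant offers 19 and keeps 81.
Round 2 (the plaintiff proposes): the defendant can get 81 next round, worth 0.46 × 81 = 37.26 now; the plaintiff offers that and keeps 62.74.
So by rejecting in round 1, the plaintiff gets 62.74 next round, worth 0.46 × 62.74 = 28.8604 now.
Offer 34 ≥ 28.8604, so the plaintiff accepts.

Accept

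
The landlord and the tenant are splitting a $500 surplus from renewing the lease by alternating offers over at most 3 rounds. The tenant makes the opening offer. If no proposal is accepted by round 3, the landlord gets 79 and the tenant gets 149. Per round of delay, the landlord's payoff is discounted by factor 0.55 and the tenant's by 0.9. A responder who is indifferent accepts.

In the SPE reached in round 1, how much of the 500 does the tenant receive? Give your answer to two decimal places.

Work backward from the last round.
Round 3 (the tenant proposes): the landlord gets 79 if talks fail, so the tenant offers 79 and keeps 421.
Round 2 (the landlord proposes): the tenant can get 421 next round, worth 0.9 × 421 = 378.9 now, so the landlord offers 378.9, keeping 121.1.
Round 1 (the tenant proposes): the landlord can get 121.1 next round, worth 0.55 × 121.1 = 66.605 now. The tenant offers 66.605 and keeps 500 − 66.605 = 433.395.

433.40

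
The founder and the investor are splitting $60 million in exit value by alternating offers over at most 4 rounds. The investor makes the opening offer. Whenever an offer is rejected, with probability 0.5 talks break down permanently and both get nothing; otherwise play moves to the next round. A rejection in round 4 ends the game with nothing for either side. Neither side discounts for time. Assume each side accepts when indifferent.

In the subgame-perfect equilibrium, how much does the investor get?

37.5

Round 4 (the founder proposes): rejection yields 0 for the investor; the founder offers 0 and keeps 60.
Round 3 (the investor proposes): rejecting gives the founder an expected 0.5 × 60 = 30, so the investor offers 30, keeping 30.
Round 2 (the founder proposes): rejecting gives the investor an expected 0.5 × 30 = 15, so the founder offers 15, keeping 45.
Round 1 (the investor proposes): rejecting gives the founder an expected 0.5 × 45 = 22.5, so the investor offers 22.5, keeping 37.5.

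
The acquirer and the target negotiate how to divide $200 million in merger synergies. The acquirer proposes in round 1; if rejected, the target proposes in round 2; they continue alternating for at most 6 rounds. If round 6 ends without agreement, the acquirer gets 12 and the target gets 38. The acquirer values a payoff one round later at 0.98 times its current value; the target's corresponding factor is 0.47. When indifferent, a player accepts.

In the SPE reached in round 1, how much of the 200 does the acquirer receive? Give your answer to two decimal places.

178.51

Round 6 (the target proposes): the acquirer gets 12 if talks fail, so the target offers 12 and keeps 188.
Round 5 (the acquirer proposes): the target can get 188 next round, worth 0.47 × 188 = 88.36 now. The acquirer offers 88.36 and keeps 200 − 88.36 = 111.64.
Round 4 (the target proposes): the acquirer can get 111.64 next round, worth 0.98 × 111.64 = 109.4072 now. The target offers 109.4072 and keeps 200 − 109.4072 = 90.5928.
Round 3 (the acquirer proposes): the target can get 90.5928 next round, worth 0.47 × 90.5928 = 42.578616 now, so the acquirer offers 42.578616, keeping 157.421384.
Round 2 (the target proposes): the acquirer can get 157.421384 next round, worth 0.98 × 157.421384 = 154.27295632 now, so the target offers 154.27295632, keeping 45.72704368.
Round 1 (the acquirer proposes): the target can get 45.72704368 next round, worth 0.47 × 45.72704368 = 21.4917105296 now. The acquirer offers 21.4917105296 and keeps 200 − 21.4917105296 = 178.5082894704.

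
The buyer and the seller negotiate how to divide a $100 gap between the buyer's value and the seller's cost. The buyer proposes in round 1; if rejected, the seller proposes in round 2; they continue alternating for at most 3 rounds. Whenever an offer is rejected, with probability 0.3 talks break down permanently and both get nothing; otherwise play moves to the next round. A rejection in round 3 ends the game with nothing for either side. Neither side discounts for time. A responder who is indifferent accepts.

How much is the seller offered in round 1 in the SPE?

By backward induction:
Round 3 (the buyer proposes): rejection yields 0 for the seller; the buyer offers 0 and keeps 100.
Round 2 (the seller proposes): rejecting gives the buyer an expected 0.7 × 100 = 70. The seller offers 70 and keeps 100 − 70 = 30.
Round 1 (the buyer proposes): rejecting gives the seller an expected 0.7 × 30 = 21; the buyer offers that and keeps 79.

21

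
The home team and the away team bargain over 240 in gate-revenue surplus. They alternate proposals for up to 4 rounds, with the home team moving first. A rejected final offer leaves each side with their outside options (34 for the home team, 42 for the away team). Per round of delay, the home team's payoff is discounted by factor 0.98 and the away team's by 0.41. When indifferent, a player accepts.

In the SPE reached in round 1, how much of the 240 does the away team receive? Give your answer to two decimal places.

35.90

Round 4 (the away team proposes): the home team gets 34 if talks fail, so the away team offers 34 and keeps 206.
Round 3 (the home team proposes): the away team can get 206 next round, worth 0.41 × 206 = 84.46 now, so the home team offers 84.46, keeping 155.54.
Round 2 (the away team proposes): the home team can get 155.54 next round, worth 0.98 × 155.54 = 152.4292 now, so the away team offers 152.4292, keeping 87.5708.
Round 1 (the home team proposes): the away team can get 87.5708 next round, worth 0.41 × 87.5708 = 35.904028 now, so the home team offers 35.904028, keeping 204.095972.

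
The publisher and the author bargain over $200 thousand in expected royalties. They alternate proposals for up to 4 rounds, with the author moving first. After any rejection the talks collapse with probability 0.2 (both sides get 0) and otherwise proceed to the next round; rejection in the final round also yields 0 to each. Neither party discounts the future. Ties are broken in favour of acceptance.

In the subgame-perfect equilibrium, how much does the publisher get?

134.4

Round 4 (the publisher proposes): rejection yields 0 for the author; the publisher offers 0 and keeps 200.
Round 3 (the author proposes): rejecting gives the publisher an expected 0.8 × 200 = 160; the author offers that and keeps 40.
Round 2 (the publisher proposes): rejecting gives the author an expected 0.8 × 40 = 32. The publisher offers 32 and keeps 200 − 32 = 168.
Round 1 (the author proposes): rejecting gives the publisher an expected 0.8 × 168 = 134.4, so the author offers 134.4, keeping 65.6.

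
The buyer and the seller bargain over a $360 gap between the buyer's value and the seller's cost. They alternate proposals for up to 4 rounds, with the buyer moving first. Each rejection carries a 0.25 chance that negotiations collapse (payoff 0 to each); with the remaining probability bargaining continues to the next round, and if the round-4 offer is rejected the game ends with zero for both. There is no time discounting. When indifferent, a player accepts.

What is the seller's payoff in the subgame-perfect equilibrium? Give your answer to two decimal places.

219.38

Round 4 (the seller proposes): rejection yields 0 for the buyer; the seller offers 0 and keeps 360.
Round 3 (the buyer proposes): rejecting gives the seller an expected 0.75 × 360 = 270; the buyer offers that and keeps 90.
Round 2 (the seller proposes): rejecting gives the buyer an expected 0.75 × 90 = 67.5. The seller offers 67.5 and keeps 360 − 67.5 = 292.5.
Round 1 (the buyer proposes): rejecting gives the seller an expected 0.75 × 292.5 = 219.375. The buyer offers 219.375 and keeps 360 − 219.375 = 140.625.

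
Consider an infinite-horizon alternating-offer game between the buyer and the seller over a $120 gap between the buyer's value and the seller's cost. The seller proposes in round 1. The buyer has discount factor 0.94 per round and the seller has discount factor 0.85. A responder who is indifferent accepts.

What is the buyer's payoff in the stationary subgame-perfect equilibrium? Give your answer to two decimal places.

84.18

In a stationary SPE each proposer offers the other exactly their discounted continuation value.
If the seller keeps x when proposing and the buyer keeps y when proposing, then x = 120 − 0.94y and y = 120 − 0.85x.
Solving: x = 120(1 − 0.94) / (1 − 0.85·0.94) = 7.2 / 0.201 ≈ 35.8209.
The buyer gets 120 − 35.8209 ≈ 84.1791.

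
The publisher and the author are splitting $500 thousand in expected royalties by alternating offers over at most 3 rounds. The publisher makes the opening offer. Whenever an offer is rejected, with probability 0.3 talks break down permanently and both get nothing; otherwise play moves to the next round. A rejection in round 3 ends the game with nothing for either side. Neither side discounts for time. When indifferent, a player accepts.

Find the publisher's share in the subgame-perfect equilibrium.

395

By backward induction:
Round 3 (the publisher proposes): the author will accept anything ≥ 0, so the publisher offers 0 and keeps 500.
Round 2 (the author proposes): rejecting gives the publisher an expected 0.7 × 500 = 350, so the author offers 350, keeping 150.
Round 1 (the publisher proposes): rejecting gives the author an expected 0.7 × 150 = 105, so the publisher offers 105, keeping 395.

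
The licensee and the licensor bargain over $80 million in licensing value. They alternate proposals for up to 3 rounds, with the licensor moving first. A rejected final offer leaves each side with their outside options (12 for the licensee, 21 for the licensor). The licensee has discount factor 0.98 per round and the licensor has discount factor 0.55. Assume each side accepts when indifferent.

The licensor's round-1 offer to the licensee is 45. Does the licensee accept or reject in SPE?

Accept

Round 3 (the licensor proposes): the licensee gets 12 if talks fail, so the licensor offers 12 and keeps 68.
Round 2 (the licensee proposes): the licensor can get 68 next round, worth 0.55 × 68 = 37.4 now, so the licensee offers 37.4, keeping 42.6.
So by rejecting in round 1, the licensee gets 42.6 next round, worth 0.98 × 42.6 = 41.748 now.
Offer 45 ≥ 41.748, so the licensee accepts.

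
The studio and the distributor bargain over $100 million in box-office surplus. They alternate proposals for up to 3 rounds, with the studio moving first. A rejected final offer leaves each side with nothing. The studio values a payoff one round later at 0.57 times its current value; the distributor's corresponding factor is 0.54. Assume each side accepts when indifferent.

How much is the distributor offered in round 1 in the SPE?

23.22

Solve by backward induction from round 3.
Round 3 (the studio proposes): rejection yields 0 for the distributor; the studio offers 0 and keeps 100.
Round 2 (the distributor proposes): the studio can get 100 next round, worth 0.57 × 100 = 57 now, so the distributor offers 57, keeping 43.
Round 1 (the studio proposes): the distributor can get 43 next round, worth 0.54 × 43 = 23.22 now; the studio offers that and keeps 76.78.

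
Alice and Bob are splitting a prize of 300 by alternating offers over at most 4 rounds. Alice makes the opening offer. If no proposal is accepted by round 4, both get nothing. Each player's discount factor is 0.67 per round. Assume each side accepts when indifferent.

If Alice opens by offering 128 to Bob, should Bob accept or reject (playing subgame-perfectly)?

Reject

Round 4 (Bob proposes): rejection yields 0 for Alice; Bob offers 0 and keeps 300.
Round 3 (Alice proposes): Bob can get 300 next round, worth 0.67 × 300 = 201 now. Alice offers 201 and keeps 300 − 201 = 99.
Round 2 (Bob proposes): Alice can get 99 next round, worth 0.67 × 99 = 66.33 now, so Bob offers 66.33, keeping 233.67.
So by rejecting in round 1, Bob gets 233.67 next round, worth 0.67 × 233.67 = 156.5589 now.
Offer 128 < 156.5589, so Bob rejects.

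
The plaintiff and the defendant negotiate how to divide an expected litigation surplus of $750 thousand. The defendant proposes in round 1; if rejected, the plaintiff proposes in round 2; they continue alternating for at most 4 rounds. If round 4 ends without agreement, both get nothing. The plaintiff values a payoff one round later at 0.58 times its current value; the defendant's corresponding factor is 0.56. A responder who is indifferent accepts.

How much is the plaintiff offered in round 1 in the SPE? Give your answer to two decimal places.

By backward induction:
Round 4 (the plaintiff proposes): the defendant will accept anything ≥ 0, so the plaintiff offers 0 and keeps 750.
Round 3 (the defendant proposes): the plaintiff can get 750 next round, worth 0.58 × 750 = 435 now, so the defendant offers 435, keeping 315.
Round 2 (the plaintiff proposes): the defendant can get 315 next round, worth 0.56 × 315 = 176.4 now. The plaintiff offers 176.4 and keeps 750 − 176.4 = 573.6.
Round 1 (the defendant proposes): the plaintiff can get 573.6 next round, worth 0.58 × 573.6 = 332.688 now. The defendant offers 332.688 and keeps 750 − 332.688 = 417.312.

332.69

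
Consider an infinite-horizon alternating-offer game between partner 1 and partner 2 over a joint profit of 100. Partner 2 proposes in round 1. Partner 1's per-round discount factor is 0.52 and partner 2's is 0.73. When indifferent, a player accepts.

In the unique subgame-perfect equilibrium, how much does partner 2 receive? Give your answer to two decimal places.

77.37

When partner 2 proposes, partner 1 accepts any offer worth at least 0.52 times what partner 1 would get by proposing next round; and vice versa.
This gives x = 100 − 0.52y and y = 100 − 0.73x, where x and y are each side's share when it proposes.
Hence (1 − 0.52·0.73)x = 100(1 − 0.52), i.e. 0.6204·x = 48.
x ≈ 77.3694; partner 1's share is 100 − x ≈ 22.6306.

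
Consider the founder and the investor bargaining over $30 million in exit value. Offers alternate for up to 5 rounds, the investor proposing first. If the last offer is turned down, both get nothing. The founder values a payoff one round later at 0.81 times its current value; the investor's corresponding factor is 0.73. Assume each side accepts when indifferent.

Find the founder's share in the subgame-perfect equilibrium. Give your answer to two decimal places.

Round 5 (the investor proposes): rejection yields 0 for the founder; the investor offers 0 and keeps 30.
Round 4 (the founder proposes): the investor can get 30 next round, worth 0.73 × 30 = 21.9 now, so the founder offers 21.9, keeping 8.1.
Round 3 (the investor proposes): the founder can get 8.1 next round, worth 0.81 × 8.1 = 6.561 now. The investor offers 6.561 and keeps 30 − 6.561 = 23.439.
Round 2 (the founder proposes): the investor can get 23.439 next round, worth 0.73 × 23.439 = 17.11047 now, so the founder offers 17.11047, keeping 12.88953.
Round 1 (the investor proposes): the founder can get 12.88953 next round, worth 0.81 × 12.88953 = 10.4405193 now; the investor offers that and keeps 19.5594807.

10.44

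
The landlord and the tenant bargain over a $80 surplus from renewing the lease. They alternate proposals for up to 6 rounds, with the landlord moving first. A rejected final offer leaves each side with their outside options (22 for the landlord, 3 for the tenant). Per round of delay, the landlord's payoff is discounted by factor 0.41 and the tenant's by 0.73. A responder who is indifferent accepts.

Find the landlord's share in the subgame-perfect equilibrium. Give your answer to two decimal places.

Work backward from the last round.
Round 6 (the tenant proposes): the landlord gets 22 if talks fail, so the tenant offers 22 and keeps 58.
Round 5 (the landlord proposes): the tenant can get 58 next round, worth 0.73 × 58 = 42.34 now; the landlord offers that and keeps 37.66.
Round 4 (the tenant proposes): the landlord can get 37.66 next round, worth 0.41 × 37.66 = 15.4406 now. The tenant offers 15.4406 and keeps 80 − 15.4406 = 64.5594.
Round 3 (the landlord proposes): the tenant can get 64.5594 next round, worth 0.73 × 64.5594 = 47.128362 now; the landlord offers that and keeps 32.871638.
Round 2 (the tenant proposes): the landlord can get 32.871638 next round, worth 0.41 × 32.871638 = 13.47737158 now; the tenant offers that and keeps 66.52262842.
Round 1 (the landlord proposes): the tenant can get 66.52262842 next round, worth 0.73 × 66.52262842 = 48.5615187466 now. The landlord offers 48.5615187466 and keeps 80 − 48.5615187466 = 31.4384812534.

31.44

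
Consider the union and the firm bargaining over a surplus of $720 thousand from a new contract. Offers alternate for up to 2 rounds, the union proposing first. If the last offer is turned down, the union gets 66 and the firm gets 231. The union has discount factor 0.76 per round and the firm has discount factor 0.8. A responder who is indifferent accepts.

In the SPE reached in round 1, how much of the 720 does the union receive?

Work backward from the last round.
Round 2 (the firm proposes): the union gets 66 if talks fail, so the firm offers 66 and keeps 654.
Round 1 (the union proposes): the firm can get 654 next round, worth 0.8 × 654 = 523.2 now. The union offers 523.2 and keeps 720 − 523.2 = 196.8.

196.8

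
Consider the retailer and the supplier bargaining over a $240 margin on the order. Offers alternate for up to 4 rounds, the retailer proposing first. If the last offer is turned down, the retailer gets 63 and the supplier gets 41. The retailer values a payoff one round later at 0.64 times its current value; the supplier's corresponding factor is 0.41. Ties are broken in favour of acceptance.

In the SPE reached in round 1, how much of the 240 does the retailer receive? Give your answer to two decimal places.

Round 4 (the supplier proposes): the retailer gets 63 if talks fail, so the supplier offers 63 and keeps 177.
Round 3 (the retailer proposes): the supplier can get 177 next round, worth 0.41 × 177 = 72.57 now, so the retailer offers 72.57, keeping 167.43.
Round 2 (the supplier proposes): the retailer can get 167.43 next round, worth 0.64 × 167.43 = 107.1552 now; the supplier offers that and keeps 132.8448.
Round 1 (the retailer proposes): the supplier can get 132.8448 next round, worth 0.41 × 132.8448 = 54.466368 now. The retailer offers 54.466368 and keeps 240 − 54.466368 = 185.533632.

185.53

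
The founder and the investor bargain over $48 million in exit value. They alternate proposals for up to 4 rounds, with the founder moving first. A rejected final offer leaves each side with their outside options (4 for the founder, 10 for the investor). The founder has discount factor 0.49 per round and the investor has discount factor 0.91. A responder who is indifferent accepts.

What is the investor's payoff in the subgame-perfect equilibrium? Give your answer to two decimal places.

40.13

Round 4 (the investor proposes): the founder gets 4 if talks fail, so the investor offers 4 and keeps 44.
Round 3 (the founder proposes): the investor can get 44 next round, worth 0.91 × 44 = 40.04 now, so the founder offers 40.04, keeping 7.96.
Round 2 (the investor proposes): the founder can get 7.96 next round, worth 0.49 × 7.96 = 3.9004 now; the investor offers that and keeps 44.0996.
Round 1 (the founder proposes): the investor can get 44.0996 next round, worth 0.91 × 44.0996 = 40.130636 now, so the founder offers 40.130636, keeping 7.869364.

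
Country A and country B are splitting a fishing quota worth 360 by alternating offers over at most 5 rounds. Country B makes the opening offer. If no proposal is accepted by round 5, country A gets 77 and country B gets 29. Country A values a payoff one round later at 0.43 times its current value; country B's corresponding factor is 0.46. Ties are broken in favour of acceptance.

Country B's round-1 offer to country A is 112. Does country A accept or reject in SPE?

Round 5 (country B proposes): country A gets 77 if talks fail, so country B offers 77 and keeps 283.
Round 4 (country A proposes): country B can get 283 next round, worth 0.46 × 283 = 130.18 now, so country A offers 130.18, keeping 229.82.
Round 3 (country B proposes): country A can get 229.82 next round, worth 0.43 × 229.82 = 98.8226 now; country B offers that and keeps 261.1774.
Round 2 (country A proposes): country B can get 261.1774 next round, worth 0.46 × 261.1774 = 120.141604 now, so country A offers 120.141604, keeping 239.858396.
So by rejecting in round 1, country A gets 239.858396 next round, worth 0.43 × 239.858396 = 103.13911028 now.
Offer 112 ≥ 103.13911028, so country A accepts.

Accept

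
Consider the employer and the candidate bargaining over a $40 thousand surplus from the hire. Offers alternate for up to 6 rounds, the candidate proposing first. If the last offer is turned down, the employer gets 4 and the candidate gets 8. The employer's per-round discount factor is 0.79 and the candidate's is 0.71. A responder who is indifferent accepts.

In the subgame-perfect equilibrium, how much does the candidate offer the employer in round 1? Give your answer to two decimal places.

Work backward from the last round.
Round 6 (the employer proposes): the candidate gets 8 if talks fail, so the employer offers 8 and keeps 32.
Round 5 (the candidate proposes): the employer can get 32 next round, worth 0.79 × 32 = 25.28 now, so the candidate offers 25.28, keeping 14.72.
Round 4 (the employer proposes): the candidate can get 14.72 next round, worth 0.71 × 14.72 = 10.4512 now. The employer offers 10.4512 and keeps 40 − 10.4512 = 29.5488.
Round 3 (the candidate proposes): the employer can get 29.5488 next round, worth 0.79 × 29.5488 = 23.343552 now, so the candidate offers 23.343552, keeping 16.656448.
Round 2 (the employer proposes): the candidate can get 16.656448 next round, worth 0.71 × 16.656448 = 11.82607808 now; the employer offers that and keeps 28.17392192.
Round 1 (the candidate proposes): the employer can get 28.17392192 next round, worth 0.79 × 28.17392192 = 22.2573983168 now; the candidate offers that and keeps 17.7426016832.

22.26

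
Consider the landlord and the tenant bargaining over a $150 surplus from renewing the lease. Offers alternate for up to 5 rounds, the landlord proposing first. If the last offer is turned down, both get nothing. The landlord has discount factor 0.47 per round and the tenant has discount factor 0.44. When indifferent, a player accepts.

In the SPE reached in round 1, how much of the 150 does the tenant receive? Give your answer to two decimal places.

Round 5 (the landlord proposes): the tenant will accept anything ≥ 0, so the landlord offers 0 and keeps 150.
Round 4 (the tenant proposes): the landlord can get 150 next round, worth 0.47 × 150 = 70.5 now. The tenant offers 70.5 and keeps 150 − 70.5 = 79.5.
Round 3 (the landlord proposes): the tenant can get 79.5 next round, worth 0.44 × 79.5 = 34.98 now. The landlord offers 34.98 and keeps 150 − 34.98 = 115.02.
Round 2 (the tenant proposes): the landlord can get 115.02 next round, worth 0.47 × 115.02 = 54.0594 now. The tenant offers 54.0594 and keeps 150 − 54.0594 = 95.9406.
Round 1 (the landlord proposes): the tenant can get 95.9406 next round, worth 0.44 × 95.9406 = 42.213864 now, so the landlord offers 42.213864, keeping 107.786136.

42.21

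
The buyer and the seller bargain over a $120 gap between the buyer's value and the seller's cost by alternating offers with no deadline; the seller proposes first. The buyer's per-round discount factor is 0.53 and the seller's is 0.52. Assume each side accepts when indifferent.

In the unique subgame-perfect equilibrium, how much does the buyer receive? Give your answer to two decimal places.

42.14

When the seller proposes, the buyer accepts any offer worth at least 0.53 times what the buyer would get by proposing next round; and vice versa.
This gives x = 120 − 0.53y and y = 120 − 0.52x, where x and y are each side's share when it proposes.
Hence (1 − 0.53·0.52)x = 120(1 − 0.53), i.e. 0.7244·x = 56.4.
x ≈ 77.8575; the buyer's share is 120 − x ≈ 42.1425.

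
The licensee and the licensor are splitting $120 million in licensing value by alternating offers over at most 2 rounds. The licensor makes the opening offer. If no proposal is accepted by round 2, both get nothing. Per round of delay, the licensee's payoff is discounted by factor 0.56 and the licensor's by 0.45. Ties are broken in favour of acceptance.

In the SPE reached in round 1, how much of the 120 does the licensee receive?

Round 2 (the licensee proposes): the licensor will accept anything ≥ 0, so the licensee offers 0 and keeps 120.
Round 1 (the licensor proposes): the licensee can get 120 next round, worth 0.56 × 120 = 67.2 now; the licensor offers that and keeps 52.8.

67.2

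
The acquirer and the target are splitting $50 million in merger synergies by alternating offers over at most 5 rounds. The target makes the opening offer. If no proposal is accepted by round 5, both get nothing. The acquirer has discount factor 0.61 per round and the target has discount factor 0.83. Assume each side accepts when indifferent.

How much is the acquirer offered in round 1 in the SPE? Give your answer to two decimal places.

Solve by backward induction from round 5.
Round 5 (the target proposes): the acquirer will accept anything ≥ 0, so the target offers 0 and keeps 50.
Round 4 (the acquirer proposes): the target can get 50 next round, worth 0.83 × 50 = 41.5 now. The acquirer offers 41.5 and keeps 50 − 41.5 = 8.5.
Round 3 (the target proposes): the acquirer can get 8.5 next round, worth 0.61 × 8.5 = 5.185 now, so the target offers 5.185, keeping 44.815.
Round 2 (the acquirer proposes): the target can get 44.815 next round, worth 0.83 × 44.815 = 37.19645 now, so the acquirer offers 37.19645, keeping 12.80355.
Round 1 (the target proposes): the acquirer can get 12.80355 next round, worth 0.61 × 12.80355 = 7.8101655 now, so the target offers 7.8101655, keeping 42.1898345.

7.81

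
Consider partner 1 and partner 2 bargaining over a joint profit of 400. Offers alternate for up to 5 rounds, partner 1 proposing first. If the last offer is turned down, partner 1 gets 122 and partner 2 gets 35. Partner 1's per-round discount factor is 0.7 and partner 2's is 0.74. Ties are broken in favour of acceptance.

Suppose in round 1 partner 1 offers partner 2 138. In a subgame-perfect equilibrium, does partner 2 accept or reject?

Reject

Round 5 (partner 1 proposes): partner 2 gets 35 if talks fail, so partner 1 offers 35 and keeps 365.
Round 4 (partner 2 proposes): partner 1 can get 365 next round, worth 0.7 × 365 = 255.5 now, so partner 2 offers 255.5, keeping 144.5.
Round 3 (partner 1 proposes): partner 2 can get 144.5 next round, worth 0.74 × 144.5 = 106.93 now; partner 1 offers that and keeps 293.07.
Round 2 (partner 2 proposes): partner 1 can get 293.07 next round, worth 0.7 × 293.07 = 205.149 now; partner 2 offers that and keeps 194.851.
So by rejecting in round 1, partner 2 gets 194.851 next round, worth 0.74 × 194.851 = 144.18974 now.
Offer 138 < 144.18974, so partner 2 rejects.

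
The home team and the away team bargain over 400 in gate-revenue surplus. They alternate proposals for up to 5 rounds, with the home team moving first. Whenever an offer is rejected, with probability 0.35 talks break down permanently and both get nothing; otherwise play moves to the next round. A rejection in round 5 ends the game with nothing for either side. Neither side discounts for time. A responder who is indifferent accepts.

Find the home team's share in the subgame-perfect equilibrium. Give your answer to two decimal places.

Round 5 (the home team proposes): rejection yields 0 for the away team; the home team offers 0 and keeps 400.
Round 4 (the away team proposes): rejecting gives the home team an expected 0.65 × 400 = 260, so the away team offers 260, keeping 140.
Round 3 (the home team proposes): rejecting gives the away team an expected 0.65 × 140 = 91; the home team offers that and keeps 309.
Round 2 (the away team proposes): rejecting gives the home team an expected 0.65 × 309 = 200.85; the away team offers that and keeps 199.15.
Round 1 (the home team proposes): rejecting gives the away team an expected 0.65 × 199.15 = 129.4475, so the home team offers 129.4475, keeping 270.5525.

270.55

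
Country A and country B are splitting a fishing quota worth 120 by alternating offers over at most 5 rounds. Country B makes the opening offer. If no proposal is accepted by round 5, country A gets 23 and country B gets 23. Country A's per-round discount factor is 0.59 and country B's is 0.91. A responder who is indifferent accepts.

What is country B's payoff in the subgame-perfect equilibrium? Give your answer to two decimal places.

103.58

Round 5 (country B proposes): country A gets 23 if talks fail, so country B offers 23 and keeps 97.
Round 4 (country A proposes): country B can get 97 next round, worth 0.91 × 97 = 88.27 now. Country A offers 88.27 and keeps 120 − 88.27 = 31.73.
Round 3 (country B proposes): country A can get 31.73 next round, worth 0.59 × 31.73 = 18.7207 now. Country B offers 18.7207 and keeps 120 − 18.7207 = 101.2793.
Round 2 (country A proposes): country B can get 101.2793 next round, worth 0.91 × 101.2793 = 92.164163 now. Country A offers 92.164163 and keeps 120 − 92.164163 = 27.835837.
Round 1 (country B proposes): country A can get 27.835837 next round, worth 0.59 × 27.835837 = 16.42314383 now; country B offers that and keeps 103.57685617.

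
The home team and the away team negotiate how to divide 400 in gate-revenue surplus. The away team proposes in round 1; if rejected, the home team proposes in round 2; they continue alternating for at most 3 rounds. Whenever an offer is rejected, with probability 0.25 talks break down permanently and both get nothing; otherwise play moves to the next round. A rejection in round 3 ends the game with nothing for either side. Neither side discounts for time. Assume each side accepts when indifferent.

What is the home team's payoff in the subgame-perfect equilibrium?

75

Round 3 (the away team proposes): the home team will accept anything ≥ 0, so the away team offers 0 and keeps 400.
Round 2 (the home team proposes): rejecting gives the away team an expected 0.75 × 400 = 300, so the home team offers 300, keeping 100.
Round 1 (the away team proposes): rejecting gives the home team an expected 0.75 × 100 = 75. The away team offers 75 and keeps 400 − 75 = 325.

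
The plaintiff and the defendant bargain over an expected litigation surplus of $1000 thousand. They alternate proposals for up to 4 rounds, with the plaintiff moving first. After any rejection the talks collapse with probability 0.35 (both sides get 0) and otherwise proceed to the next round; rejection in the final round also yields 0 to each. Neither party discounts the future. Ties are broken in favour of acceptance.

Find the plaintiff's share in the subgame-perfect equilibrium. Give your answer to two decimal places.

497.88

Round 4 (the defendant proposes): rejection yields 0 for the plaintiff; the defendant offers 0 and keeps 1000.
Round 3 (the plaintiff proposes): rejecting gives the defendant an expected 0.65 × 1000 = 650, so the plaintiff offers 650, keeping 350.
Round 2 (the defendant proposes): rejecting gives the plaintiff an expected 0.65 × 350 = 227.5; the defendant offers that and keeps 772.5.
Round 1 (the plaintiff proposes): rejecting gives the defendant an expected 0.65 × 772.5 = 502.125, so the plaintiff offers 502.125, keeping 497.875.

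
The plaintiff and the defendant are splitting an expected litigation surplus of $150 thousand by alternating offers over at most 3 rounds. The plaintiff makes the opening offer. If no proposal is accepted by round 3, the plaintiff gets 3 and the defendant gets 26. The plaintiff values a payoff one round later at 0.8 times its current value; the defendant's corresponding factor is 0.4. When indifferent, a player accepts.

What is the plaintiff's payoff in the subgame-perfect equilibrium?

By backward induction:
Round 3 (the plaintiff proposes): the defendant gets 26 if talks fail, so the plaintiff offers 26 and keeps 124.
Round 2 (the defendant proposes): the plaintiff can get 124 next round, worth 0.8 × 124 = 99.2 now; the defendant offers that and keeps 50.8.
Round 1 (the plaintiff proposes): the defendant can get 50.8 next round, worth 0.4 × 50.8 = 20.32 now; the plaintiff offers that and keeps 129.68.

129.68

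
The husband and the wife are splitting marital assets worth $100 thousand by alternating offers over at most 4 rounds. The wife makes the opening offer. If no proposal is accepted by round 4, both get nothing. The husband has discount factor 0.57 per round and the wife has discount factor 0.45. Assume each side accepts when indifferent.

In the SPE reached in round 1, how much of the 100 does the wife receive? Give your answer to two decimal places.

54.03

Round 4 (the husband proposes): rejection yields 0 for the wife; the husband offers 0 and keeps 100.
Round 3 (the wife proposes): the husband can get 100 next round, worth 0.57 × 100 = 57 now, so the wife offers 57, keeping 43.
Round 2 (the husband proposes): the wife can get 43 next round, worth 0.45 × 43 = 19.35 now; the husband offers that and keeps 80.65.
Round 1 (the wife proposes): the husband can get 80.65 next round, worth 0.57 × 80.65 = 45.9705 now, so the wife offers 45.9705, keeping 54.0295.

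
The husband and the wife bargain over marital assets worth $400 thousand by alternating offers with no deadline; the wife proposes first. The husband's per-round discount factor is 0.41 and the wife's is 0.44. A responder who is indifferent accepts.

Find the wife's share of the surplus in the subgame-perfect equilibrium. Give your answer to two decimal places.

In a stationary SPE each proposer offers the other exactly their discounted continuation value.
If the wife keeps x when proposing and the husband keeps y when proposing, then x = 400 − 0.41y and y = 400 − 0.44x.
Solving: x = 400(1 − 0.41) / (1 − 0.44·0.41) = 236 / 0.8196 ≈ 287.9453.
The husband gets 400 − 287.9453 ≈ 112.0547.

287.95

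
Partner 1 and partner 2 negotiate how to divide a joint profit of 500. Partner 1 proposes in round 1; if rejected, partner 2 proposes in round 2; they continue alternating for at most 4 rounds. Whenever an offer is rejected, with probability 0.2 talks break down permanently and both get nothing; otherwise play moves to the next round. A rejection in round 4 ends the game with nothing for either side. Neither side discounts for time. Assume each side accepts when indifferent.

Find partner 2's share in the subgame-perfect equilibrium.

336

Round 4 (partner 2 proposes): rejection yields 0 for partner 1; partner 2 offers 0 and keeps 500.
Round 3 (partner 1 proposes): rejecting gives partner 2 an expected 0.8 × 500 = 400, so partner 1 offers 400, keeping 100.
Round 2 (partner 2 proposes): rejecting gives partner 1 an expected 0.8 × 100 = 80. Partner 2 offers 80 and keeps 500 − 80 = 420.
Round 1 (partner 1 proposes): rejecting gives partner 2 an expected 0.8 × 420 = 336, so partner 1 offers 336, keeping 164.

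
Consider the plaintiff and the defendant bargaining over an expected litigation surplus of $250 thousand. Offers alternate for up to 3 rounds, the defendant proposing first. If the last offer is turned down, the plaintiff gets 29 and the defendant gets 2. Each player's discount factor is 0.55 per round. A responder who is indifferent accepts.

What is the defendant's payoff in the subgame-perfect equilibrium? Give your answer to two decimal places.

By backward induction:
Round 3 (the defendant proposes): the plaintiff gets 29 if talks fail, so the defendant offers 29 and keeps 221.
Round 2 (the plaintiff proposes): the defendant can get 221 next round, worth 0.55 × 221 = 121.55 now, so the plaintiff offers 121.55, keeping 128.45.
Round 1 (the defendant proposes): the plaintiff can get 128.45 next round, worth 0.55 × 128.45 = 70.6475 now; the defendant offers that and keeps 179.3525.

179.35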